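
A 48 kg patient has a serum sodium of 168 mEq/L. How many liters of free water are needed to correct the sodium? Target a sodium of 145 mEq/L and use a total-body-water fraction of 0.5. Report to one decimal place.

TBW = 0.5 · 48 = 24 L
Free water deficit = TBW · (Na/145 − 1)
= 24 · (168/145 − 1)
= 24 · 0.1586
= 3.81 L

3.8 L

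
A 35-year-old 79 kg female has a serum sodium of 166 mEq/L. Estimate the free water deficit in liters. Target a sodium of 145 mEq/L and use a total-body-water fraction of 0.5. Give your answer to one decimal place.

5.7 L

TBW = 0.5 · 79 = 39.5 L
Free water deficit = TBW · (Na/145 − 1)
= 39.5 · (166/145 − 1)
= 39.5 · 0.1448
= 5.72 L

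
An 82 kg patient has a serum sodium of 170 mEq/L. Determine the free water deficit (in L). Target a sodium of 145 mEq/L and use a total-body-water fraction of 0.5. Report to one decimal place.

7.1 L

TBW = 0.5 · 82 = 41 L
Free water deficit = TBW · (Na/145 − 1)
= 41 · (170/145 − 1)
= 41 · 0.1724
= 7.07 L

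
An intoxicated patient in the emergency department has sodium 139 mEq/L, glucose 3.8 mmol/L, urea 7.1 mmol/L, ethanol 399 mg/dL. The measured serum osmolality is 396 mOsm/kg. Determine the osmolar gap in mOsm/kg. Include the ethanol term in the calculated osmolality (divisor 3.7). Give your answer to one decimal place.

-0.7 mOsm/kg

Calculated osmolality = 2·Na + glucose + urea + ethanol/3.7
= 2·139 + 3.8 + 7.1 + 399/3.7
= 278 + 3.80 + 7.10 + 107.84
= 396.74 mOsm/kg ≈ 396.7 mOsm/kg
Osmolar gap = measured − calculated = 396 − 396.7 = -0.7 mOsm/kg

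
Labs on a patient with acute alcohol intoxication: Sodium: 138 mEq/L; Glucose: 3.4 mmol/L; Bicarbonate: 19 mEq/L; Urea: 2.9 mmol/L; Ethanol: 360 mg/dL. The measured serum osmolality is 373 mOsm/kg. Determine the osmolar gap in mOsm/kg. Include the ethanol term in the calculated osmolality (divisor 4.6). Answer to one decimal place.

12.4 mOsm/kg

Calculated osmolality = 2·Na + glucose + urea + ethanol/4.6
= 2·138 + 3.4 + 2.9 + 360/4.6
= 276 + 3.40 + 2.90 + 78.26
= 360.56 mOsm/kg ≈ 360.6 mOsm/kg
Osmolar gap = measured − calculated = 373 − 360.6 = 12.4 mOsm/kg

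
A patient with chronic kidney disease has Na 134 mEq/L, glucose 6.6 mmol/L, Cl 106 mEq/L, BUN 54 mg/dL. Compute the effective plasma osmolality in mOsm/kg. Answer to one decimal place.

Effective osmolality excludes urea (freely permeant across cell membranes):
2·Na + glucose
= 2·134 + 6.6
= 268 + 6.6
= 274.6 mOsm/kg

274.6 mOsm/kg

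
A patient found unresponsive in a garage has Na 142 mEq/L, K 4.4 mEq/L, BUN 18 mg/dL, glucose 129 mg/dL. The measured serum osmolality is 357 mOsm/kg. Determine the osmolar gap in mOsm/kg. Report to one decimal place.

Calculated osmolality = 2·Na + glucose/18 + BUN/2.8
= 2·142 + 129/18 + 18/2.8
= 284 + 7.17 + 6.43
= 297.6 mOsm/kg ≈ 297.6 mOsm/kg
Osmolar gap = measured − calculated = 357 − 297.6 = 59.4 mOsm/kg

59.4 mOsm/kg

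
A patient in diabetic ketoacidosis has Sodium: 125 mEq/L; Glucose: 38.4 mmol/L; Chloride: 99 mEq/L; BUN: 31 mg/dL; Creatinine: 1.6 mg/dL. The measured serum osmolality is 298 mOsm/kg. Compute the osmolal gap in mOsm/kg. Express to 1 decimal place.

Calculated osmolality = 2·Na + glucose + BUN/2.8
= 2·125 + 38.4 + 31/2.8
= 250 + 38.40 + 11.07
= 299.47 mOsm/kg ≈ 299.5 mOsm/kg
Osmolar gap = measured − calculated = 298 − 299.5 = -1.5 mOsm/kg

-1.5 mOsm/kg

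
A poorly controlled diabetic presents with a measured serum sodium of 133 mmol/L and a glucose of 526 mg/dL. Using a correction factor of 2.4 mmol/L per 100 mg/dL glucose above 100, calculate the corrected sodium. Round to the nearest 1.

143 mmol/L

Corrected Na = measured Na + 2.4 · (glucose − 100)/100
= 133 + 2.4 · (526 − 100)/100
= 133 + 10.2
= 143.2 mmol/L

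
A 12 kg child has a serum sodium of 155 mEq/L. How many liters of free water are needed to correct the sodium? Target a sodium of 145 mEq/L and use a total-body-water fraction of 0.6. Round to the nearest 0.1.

TBW = 0.6 · 12 = 7.2 L
Free water deficit = TBW · (Na/145 − 1)
= 7.2 · (155/145 − 1)
= 7.2 · 0.069
= 0.5 L

0.5 L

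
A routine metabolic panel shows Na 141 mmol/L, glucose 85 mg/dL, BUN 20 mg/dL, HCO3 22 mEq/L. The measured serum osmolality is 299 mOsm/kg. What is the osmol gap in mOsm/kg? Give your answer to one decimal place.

Calculated osmolality = 2·Na + glucose/18 + BUN/2.8
= 2·141 + 85/18 + 20/2.8
= 282 + 4.72 + 7.14
= 293.86 mOsm/kg ≈ 293.9 mOsm/kg
Osmolar gap = measured − calculated = 299 − 293.9 = 5.1 mOsm/kg

5.1 mOsm/kg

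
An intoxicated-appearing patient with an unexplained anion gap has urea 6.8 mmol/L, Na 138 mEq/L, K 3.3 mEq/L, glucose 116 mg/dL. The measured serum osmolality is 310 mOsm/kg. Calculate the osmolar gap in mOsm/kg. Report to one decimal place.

Calculated osmolality = 2·Na + glucose/18 + urea
= 2·138 + 116/18 + 6.8
= 276 + 6.44 + 6.80
= 289.24 mOsm/kg ≈ 289.2 mOsm/kg
Osmolar gap = measured − calculated = 310 − 289.2 = 20.8 mOsm/kg

20.8 mOsm/kg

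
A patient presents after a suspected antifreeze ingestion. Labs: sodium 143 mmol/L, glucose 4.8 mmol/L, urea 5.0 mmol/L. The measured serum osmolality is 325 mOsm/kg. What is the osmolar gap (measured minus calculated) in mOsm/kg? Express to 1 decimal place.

Calculated osmolality = 2·Na + glucose + urea
= 2·143 + 4.8 + 5
= 286 + 4.80 + 5
= 295.8 mOsm/kg ≈ 295.8 mOsm/kg
Osmolar gap = measured − calculated = 325 − 295.8 = 29.2 mOsm/kg

29.2 mOsm/kg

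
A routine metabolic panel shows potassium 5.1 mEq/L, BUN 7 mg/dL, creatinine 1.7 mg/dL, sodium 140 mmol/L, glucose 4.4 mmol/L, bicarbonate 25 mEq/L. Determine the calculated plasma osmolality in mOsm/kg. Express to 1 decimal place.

286.9 mOsm/kg

Calculated osmolality = 2·Na + glucose + BUN/2.8
= 2·140 + 4.4 + 7/2.8
= 280 + 4.40 + 2.50
= 286.9 mOsm/kg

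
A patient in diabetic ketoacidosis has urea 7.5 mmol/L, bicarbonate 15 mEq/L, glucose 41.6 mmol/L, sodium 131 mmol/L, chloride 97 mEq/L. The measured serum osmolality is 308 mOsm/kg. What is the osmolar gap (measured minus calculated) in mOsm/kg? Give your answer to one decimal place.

-3.1 mOsm/kg

Calculated osmolality = 2·Na + glucose + urea
= 2·131 + 41.6 + 7.5
= 262 + 41.60 + 7.50
= 311.1 mOsm/kg ≈ 311.1 mOsm/kg
Osmolar gap = measured − calculated = 308 − 311.1 = -3.1 mOsm/kg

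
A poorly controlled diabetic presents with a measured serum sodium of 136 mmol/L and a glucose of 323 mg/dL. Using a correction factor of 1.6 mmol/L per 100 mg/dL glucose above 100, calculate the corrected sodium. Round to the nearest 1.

140 mmol/L

Corrected Na = measured Na + 1.6 · (glucose − 100)/100
= 136 + 1.6 · (323 − 100)/100
= 136 + 3.6
= 139.6 mmol/L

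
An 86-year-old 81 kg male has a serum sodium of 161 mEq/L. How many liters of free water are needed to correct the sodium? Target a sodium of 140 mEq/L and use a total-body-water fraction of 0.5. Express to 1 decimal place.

6.1 L

TBW = 0.5 · 81 = 40.5 L
Free water deficit = TBW · (Na/140 − 1)
= 40.5 · (161/140 − 1)
= 40.5 · 0.15
= 6.08 L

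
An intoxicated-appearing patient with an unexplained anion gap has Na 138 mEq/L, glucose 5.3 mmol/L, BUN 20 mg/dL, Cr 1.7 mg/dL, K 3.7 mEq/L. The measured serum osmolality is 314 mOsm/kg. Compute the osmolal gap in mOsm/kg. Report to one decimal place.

25.6 mOsm/kg

Calculated osmolality = 2·Na + glucose + BUN/2.8
= 2·138 + 5.3 + 20/2.8
= 276 + 5.30 + 7.14
= 288.44 mOsm/kg ≈ 288.4 mOsm/kg
Osmolar gap = measured − calculated = 314 − 288.4 = 25.6 mOsm/kg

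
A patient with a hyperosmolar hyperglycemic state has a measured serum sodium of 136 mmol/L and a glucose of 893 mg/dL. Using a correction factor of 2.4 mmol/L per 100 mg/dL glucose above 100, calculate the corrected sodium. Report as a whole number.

Corrected Na = measured Na + 2.4 · (glucose − 100)/100
= 136 + 2.4 · (893 − 100)/100
= 136 + 19
= 155 mmol/L

155 mmol/L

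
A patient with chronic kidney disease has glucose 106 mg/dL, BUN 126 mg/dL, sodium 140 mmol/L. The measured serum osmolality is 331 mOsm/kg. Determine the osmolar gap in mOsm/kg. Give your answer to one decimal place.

0.1 mOsm/kg

Calculated osmolality = 2·Na + glucose/18 + BUN/2.8
= 2·140 + 106/18 + 126/2.8
= 280 + 5.89 + 45
= 330.89 mOsm/kg ≈ 330.9 mOsm/kg
Osmolar gap = measured − calculated = 331 − 330.9 = 0.1 mOsm/kg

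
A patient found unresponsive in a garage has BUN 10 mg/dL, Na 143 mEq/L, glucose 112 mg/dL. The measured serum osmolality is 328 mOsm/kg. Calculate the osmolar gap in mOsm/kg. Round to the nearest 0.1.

32.2 mOsm/kg

Calculated osmolality = 2·Na + glucose/18 + BUN/2.8
= 2·143 + 112/18 + 10/2.8
= 286 + 6.22 + 3.57
= 295.79 mOsm/kg ≈ 295.8 mOsm/kg
Osmolar gap = measured − calculated = 328 − 295.8 = 32.2 mOsm/kg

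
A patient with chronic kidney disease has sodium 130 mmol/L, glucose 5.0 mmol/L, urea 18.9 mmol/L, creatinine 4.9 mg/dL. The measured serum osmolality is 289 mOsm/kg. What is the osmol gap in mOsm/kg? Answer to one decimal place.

5.1 mOsm/kg

Calculated osmolality = 2·Na + glucose + urea
= 2·130 + 5 + 18.9
= 260 + 5 + 18.90
= 283.9 mOsm/kg ≈ 283.9 mOsm/kg
Osmolar gap = measured − calculated = 289 − 283.9 = 5.1 mOsm/kg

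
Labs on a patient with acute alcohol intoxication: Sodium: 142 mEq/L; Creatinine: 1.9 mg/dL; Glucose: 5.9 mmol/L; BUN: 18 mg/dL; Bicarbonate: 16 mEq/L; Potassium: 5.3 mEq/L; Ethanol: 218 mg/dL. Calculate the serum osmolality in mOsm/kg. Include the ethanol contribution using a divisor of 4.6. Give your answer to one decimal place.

Calculated osmolality = 2·Na + glucose + BUN/2.8 + ethanol/4.6
= 2·142 + 5.9 + 18/2.8 + 218/4.6
= 284 + 5.90 + 6.43 + 47.39
= 343.72 mOsm/kg

343.7 mOsm/kg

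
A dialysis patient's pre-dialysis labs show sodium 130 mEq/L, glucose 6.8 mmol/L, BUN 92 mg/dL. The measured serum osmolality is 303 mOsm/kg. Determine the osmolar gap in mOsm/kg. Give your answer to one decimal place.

3.3 mOsm/kg

Calculated osmolality = 2·Na + glucose + BUN/2.8
= 2·130 + 6.8 + 92/2.8
= 260 + 6.80 + 32.86
= 299.66 mOsm/kg ≈ 299.7 mOsm/kg
Osmolar gap = measured − calculated = 303 − 299.7 = 3.3 mOsm/kg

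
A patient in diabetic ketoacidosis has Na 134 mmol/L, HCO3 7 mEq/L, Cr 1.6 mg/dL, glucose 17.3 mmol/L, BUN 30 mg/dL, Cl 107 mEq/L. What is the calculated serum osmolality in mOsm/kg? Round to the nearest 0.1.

Calculated osmolality = 2·Na + glucose + BUN/2.8
= 2·134 + 17.3 + 30/2.8
= 268 + 17.30 + 10.71
= 296.01 mOsm/kg

296.0 mOsm/kg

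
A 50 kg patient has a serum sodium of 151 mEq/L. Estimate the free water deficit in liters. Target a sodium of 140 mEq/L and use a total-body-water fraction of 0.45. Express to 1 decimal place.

TBW = 0.45 · 50 = 22.5 L
Free water deficit = TBW · (Na/140 − 1)
= 22.5 · (151/140 − 1)
= 22.5 · 0.0786
= 1.77 L

1.8 L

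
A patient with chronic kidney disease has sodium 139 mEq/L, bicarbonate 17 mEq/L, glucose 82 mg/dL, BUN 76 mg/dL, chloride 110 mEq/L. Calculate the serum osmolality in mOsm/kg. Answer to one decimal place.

309.7 mOsm/kg

Calculated osmolality = 2·Na + glucose/18 + BUN/2.8
= 2·139 + 82/18 + 76/2.8
= 278 + 4.56 + 27.14
= 309.7 mOsm/kg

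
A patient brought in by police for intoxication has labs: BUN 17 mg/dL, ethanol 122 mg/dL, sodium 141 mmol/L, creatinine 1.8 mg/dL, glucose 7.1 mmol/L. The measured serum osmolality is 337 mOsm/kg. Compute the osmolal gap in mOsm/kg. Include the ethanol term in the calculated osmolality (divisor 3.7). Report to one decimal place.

8.9 mOsm/kg

Calculated osmolality = 2·Na + glucose + BUN/2.8 + ethanol/3.7
= 2·141 + 7.1 + 17/2.8 + 122/3.7
= 282 + 7.10 + 6.07 + 32.97
= 328.14 mOsm/kg ≈ 328.1 mOsm/kg
Osmolar gap = measured − calculated = 337 − 328.1 = 8.9 mOsm/kg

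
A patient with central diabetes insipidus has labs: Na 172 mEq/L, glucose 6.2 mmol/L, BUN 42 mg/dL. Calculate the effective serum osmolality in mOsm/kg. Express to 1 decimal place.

350.2 mOsm/kg

Effective osmolality excludes urea (freely permeant across cell membranes):
2·Na + glucose
= 2·172 + 6.2
= 344 + 6.2
= 350.2 mOsm/kg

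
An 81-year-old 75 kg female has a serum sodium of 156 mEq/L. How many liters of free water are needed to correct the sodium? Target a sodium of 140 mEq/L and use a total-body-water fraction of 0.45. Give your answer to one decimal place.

3.9 L

TBW = 0.45 · 75 = 33.75 L
Free water deficit = TBW · (Na/140 − 1)
= 33.75 · (156/140 − 1)
= 33.75 · 0.1143
= 3.86 L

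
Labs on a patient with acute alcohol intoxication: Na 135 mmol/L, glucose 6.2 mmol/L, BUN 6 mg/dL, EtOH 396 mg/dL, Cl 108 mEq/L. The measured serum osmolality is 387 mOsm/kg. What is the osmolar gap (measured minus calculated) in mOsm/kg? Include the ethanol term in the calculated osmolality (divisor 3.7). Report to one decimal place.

1.6 mOsm/kg

Calculated osmolality = 2·Na + glucose + BUN/2.8 + ethanol/3.7
= 2·135 + 6.2 + 6/2.8 + 396/3.7
= 270 + 6.20 + 2.14 + 107.03
= 385.37 mOsm/kg ≈ 385.4 mOsm/kg
Osmolar gap = measured − calculated = 387 − 385.4 = 1.6 mOsm/kg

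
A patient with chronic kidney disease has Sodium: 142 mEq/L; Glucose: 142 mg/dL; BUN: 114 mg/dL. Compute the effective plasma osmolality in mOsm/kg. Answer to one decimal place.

Effective osmolality excludes urea (freely permeant across cell membranes):
2·Na + glucose/18
= 2·142 + 142/18
= 284 + 7.89
= 291.89 mOsm/kg

291.9 mOsm/kg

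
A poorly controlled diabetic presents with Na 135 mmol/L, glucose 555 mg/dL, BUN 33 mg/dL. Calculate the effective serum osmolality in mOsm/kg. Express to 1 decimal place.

300.8 mOsm/kg

Effective osmolality excludes urea (freely permeant across cell membranes):
2·Na + glucose/18
= 2·135 + 555/18
= 270 + 30.83
= 300.83 mOsm/kg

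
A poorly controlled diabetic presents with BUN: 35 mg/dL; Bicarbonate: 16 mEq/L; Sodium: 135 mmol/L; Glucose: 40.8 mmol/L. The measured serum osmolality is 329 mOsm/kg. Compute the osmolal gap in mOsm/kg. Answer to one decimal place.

5.7 mOsm/kg

Calculated osmolality = 2·Na + glucose + BUN/2.8
= 2·135 + 40.8 + 35/2.8
= 270 + 40.80 + 12.50
= 323.3 mOsm/kg ≈ 323.3 mOsm/kg
Osmolar gap = measured − calculated = 329 − 323.3 = 5.7 mOsm/kg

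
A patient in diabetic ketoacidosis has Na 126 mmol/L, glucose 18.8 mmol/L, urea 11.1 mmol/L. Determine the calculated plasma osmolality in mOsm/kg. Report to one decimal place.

281.9 mOsm/kg

Calculated osmolality = 2·Na + glucose + urea
= 2·126 + 18.8 + 11.1
= 252 + 18.80 + 11.10
= 281.9 mOsm/kg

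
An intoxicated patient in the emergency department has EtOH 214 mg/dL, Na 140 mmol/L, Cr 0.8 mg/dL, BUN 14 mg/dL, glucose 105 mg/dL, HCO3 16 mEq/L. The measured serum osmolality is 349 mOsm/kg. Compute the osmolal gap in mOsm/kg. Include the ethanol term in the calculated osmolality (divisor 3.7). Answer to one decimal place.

0.3 mOsm/kg

Calculated osmolality = 2·Na + glucose/18 + BUN/2.8 + ethanol/3.7
= 2·140 + 105/18 + 14/2.8 + 214/3.7
= 280 + 5.83 + 5 + 57.84
= 348.67 mOsm/kg ≈ 348.7 mOsm/kg
Osmolar gap = measured − calculated = 349 − 348.7 = 0.3 mOsm/kg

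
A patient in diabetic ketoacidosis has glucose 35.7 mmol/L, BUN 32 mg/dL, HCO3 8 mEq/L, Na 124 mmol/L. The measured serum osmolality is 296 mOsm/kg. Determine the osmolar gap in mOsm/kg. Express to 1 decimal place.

0.9 mOsm/kg

Calculated osmolality = 2·Na + glucose + BUN/2.8
= 2·124 + 35.7 + 32/2.8
= 248 + 35.70 + 11.43
= 295.13 mOsm/kg ≈ 295.1 mOsm/kg
Osmolar gap = measured − calculated = 296 − 295.1 = 0.9 mOsm/kg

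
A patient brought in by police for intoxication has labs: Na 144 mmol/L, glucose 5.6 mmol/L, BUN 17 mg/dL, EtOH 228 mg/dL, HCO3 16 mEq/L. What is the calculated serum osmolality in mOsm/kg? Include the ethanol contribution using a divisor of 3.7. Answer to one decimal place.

361.3 mOsm/kg

Calculated osmolality = 2·Na + glucose + BUN/2.8 + ethanol/3.7
= 2·144 + 5.6 + 17/2.8 + 228/3.7
= 288 + 5.60 + 6.07 + 61.62
= 361.29 mOsm/kg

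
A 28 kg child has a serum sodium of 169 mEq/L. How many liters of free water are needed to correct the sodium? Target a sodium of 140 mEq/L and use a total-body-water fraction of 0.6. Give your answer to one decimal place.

TBW = 0.6 · 28 = 16.8 L
Free water deficit = TBW · (Na/140 − 1)
= 16.8 · (169/140 − 1)
= 16.8 · 0.2071
= 3.48 L

3.5 L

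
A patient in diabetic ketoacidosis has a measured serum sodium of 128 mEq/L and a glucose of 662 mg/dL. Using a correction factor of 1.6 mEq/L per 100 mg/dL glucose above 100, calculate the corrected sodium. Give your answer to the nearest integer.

Corrected Na = measured Na + 1.6 · (glucose − 100)/100
= 128 + 1.6 · (662 − 100)/100
= 128 + 9
= 137 mEq/L

137 mEq/L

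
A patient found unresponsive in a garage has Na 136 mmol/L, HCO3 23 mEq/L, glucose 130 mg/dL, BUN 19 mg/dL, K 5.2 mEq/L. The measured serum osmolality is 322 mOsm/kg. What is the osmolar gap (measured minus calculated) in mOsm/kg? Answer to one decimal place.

36.0 mOsm/kg

Calculated osmolality = 2·Na + glucose/18 + BUN/2.8
= 2·136 + 130/18 + 19/2.8
= 272 + 7.22 + 6.79
= 286.01 mOsm/kg ≈ 286.0 mOsm/kg
Osmolar gap = measured − calculated = 322 − 286.0 = 36.0 mOsm/kg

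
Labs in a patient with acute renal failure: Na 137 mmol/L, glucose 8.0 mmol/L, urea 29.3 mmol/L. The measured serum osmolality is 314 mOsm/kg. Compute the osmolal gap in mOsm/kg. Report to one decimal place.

Calculated osmolality = 2·Na + glucose + urea
= 2·137 + 8 + 29.3
= 274 + 8 + 29.30
= 311.3 mOsm/kg ≈ 311.3 mOsm/kg
Osmolar gap = measured − calculated = 314 − 311.3 = 2.7 mOsm/kg

2.7 mOsm/kg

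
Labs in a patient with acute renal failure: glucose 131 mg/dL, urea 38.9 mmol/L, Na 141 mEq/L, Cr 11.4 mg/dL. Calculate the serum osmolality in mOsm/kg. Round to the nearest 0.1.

Calculated osmolality = 2·Na + glucose/18 + urea
= 2·141 + 131/18 + 38.9
= 282 + 7.28 + 38.90
= 328.18 mOsm/kg

328.2 mOsm/kg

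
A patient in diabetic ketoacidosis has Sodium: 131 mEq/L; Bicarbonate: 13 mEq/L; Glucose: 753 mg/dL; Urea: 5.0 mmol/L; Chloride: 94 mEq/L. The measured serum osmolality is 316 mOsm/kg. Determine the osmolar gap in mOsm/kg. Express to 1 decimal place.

7.2 mOsm/kg

Calculated osmolality = 2·Na + glucose/18 + urea
= 2·131 + 753/18 + 5
= 262 + 41.83 + 5
= 308.83 mOsm/kg ≈ 308.8 mOsm/kg
Osmolar gap = measured − calculated = 316 − 308.8 = 7.2 mOsm/kg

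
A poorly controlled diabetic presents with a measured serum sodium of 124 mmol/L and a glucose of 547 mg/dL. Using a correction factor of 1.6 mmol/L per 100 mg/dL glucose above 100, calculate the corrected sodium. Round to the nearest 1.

Corrected Na = measured Na + 1.6 · (glucose − 100)/100
= 124 + 1.6 · (547 − 100)/100
= 124 + 7.2
= 131.2 mmol/L

131 mmol/L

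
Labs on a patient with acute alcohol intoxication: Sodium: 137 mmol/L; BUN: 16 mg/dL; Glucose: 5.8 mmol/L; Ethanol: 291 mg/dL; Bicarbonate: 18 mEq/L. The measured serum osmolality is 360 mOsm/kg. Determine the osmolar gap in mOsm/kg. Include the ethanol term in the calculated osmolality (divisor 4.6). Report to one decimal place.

11.2 mOsm/kg

Calculated osmolality = 2·Na + glucose + BUN/2.8 + ethanol/4.6
= 2·137 + 5.8 + 16/2.8 + 291/4.6
= 274 + 5.80 + 5.71 + 63.26
= 348.77 mOsm/kg ≈ 348.8 mOsm/kg
Osmolar gap = measured − calculated = 360 − 348.8 = 11.2 mOsm/kg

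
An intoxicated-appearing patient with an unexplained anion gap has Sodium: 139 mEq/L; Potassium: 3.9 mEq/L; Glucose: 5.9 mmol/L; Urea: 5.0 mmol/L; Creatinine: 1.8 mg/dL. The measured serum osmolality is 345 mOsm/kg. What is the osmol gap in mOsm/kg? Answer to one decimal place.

Calculated osmolality = 2·Na + glucose + urea
= 2·139 + 5.9 + 5
= 278 + 5.90 + 5
= 288.9 mOsm/kg ≈ 288.9 mOsm/kg
Osmolar gap = measured − calculated = 345 − 288.9 = 56.1 mOsm/kg

56.1 mOsm/kg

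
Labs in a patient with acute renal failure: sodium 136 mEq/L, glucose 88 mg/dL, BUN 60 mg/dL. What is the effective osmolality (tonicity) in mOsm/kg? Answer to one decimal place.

Effective osmolality excludes urea (freely permeant across cell membranes):
2·Na + glucose/18
= 2·136 + 88/18
= 272 + 4.89
= 276.89 mOsm/kg

276.9 mOsm/kg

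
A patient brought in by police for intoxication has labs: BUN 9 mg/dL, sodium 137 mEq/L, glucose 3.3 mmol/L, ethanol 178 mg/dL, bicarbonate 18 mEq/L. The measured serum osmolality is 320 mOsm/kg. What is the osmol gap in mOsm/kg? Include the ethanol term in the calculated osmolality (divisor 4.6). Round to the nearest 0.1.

Calculated osmolality = 2·Na + glucose + BUN/2.8 + ethanol/4.6
= 2·137 + 3.3 + 9/2.8 + 178/4.6
= 274 + 3.30 + 3.21 + 38.70
= 319.21 mOsm/kg ≈ 319.2 mOsm/kg
Osmolar gap = measured − calculated = 320 − 319.2 = 0.8 mOsm/kg

0.8 mOsm/kg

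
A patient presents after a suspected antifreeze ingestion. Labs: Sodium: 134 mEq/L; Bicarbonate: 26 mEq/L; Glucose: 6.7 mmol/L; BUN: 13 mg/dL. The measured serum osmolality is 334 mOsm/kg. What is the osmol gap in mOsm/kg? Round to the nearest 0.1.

54.7 mOsm/kg

Calculated osmolality = 2·Na + glucose + BUN/2.8
= 2·134 + 6.7 + 13/2.8
= 268 + 6.70 + 4.64
= 279.34 mOsm/kg ≈ 279.3 mOsm/kg
Osmolar gap = measured − calculated = 334 − 279.3 = 54.7 mOsm/kg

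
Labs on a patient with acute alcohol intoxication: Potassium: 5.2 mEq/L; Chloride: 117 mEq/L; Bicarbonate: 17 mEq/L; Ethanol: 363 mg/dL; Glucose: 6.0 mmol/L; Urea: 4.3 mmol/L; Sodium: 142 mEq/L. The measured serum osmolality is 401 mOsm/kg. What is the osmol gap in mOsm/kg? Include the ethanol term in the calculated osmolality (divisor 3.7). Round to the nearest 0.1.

8.6 mOsm/kg

Calculated osmolality = 2·Na + glucose + urea + ethanol/3.7
= 2·142 + 6 + 4.3 + 363/3.7
= 284 + 6 + 4.30 + 98.11
= 392.41 mOsm/kg ≈ 392.4 mOsm/kg
Osmolar gap = measured − calculated = 401 − 392.4 = 8.6 mOsm/kg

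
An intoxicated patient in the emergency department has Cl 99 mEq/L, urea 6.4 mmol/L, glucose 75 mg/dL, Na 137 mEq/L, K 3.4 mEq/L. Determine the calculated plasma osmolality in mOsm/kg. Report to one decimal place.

284.6 mOsm/kg

Calculated osmolality = 2·Na + glucose/18 + urea
= 2·137 + 75/18 + 6.4
= 274 + 4.17 + 6.40
= 284.57 mOsm/kg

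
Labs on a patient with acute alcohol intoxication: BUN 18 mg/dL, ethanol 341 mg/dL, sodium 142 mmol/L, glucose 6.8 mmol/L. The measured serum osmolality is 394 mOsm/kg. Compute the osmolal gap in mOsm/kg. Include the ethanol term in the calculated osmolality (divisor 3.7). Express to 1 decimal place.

4.6 mOsm/kg

Calculated osmolality = 2·Na + glucose + BUN/2.8 + ethanol/3.7
= 2·142 + 6.8 + 18/2.8 + 341/3.7
= 284 + 6.80 + 6.43 + 92.16
= 389.39 mOsm/kg ≈ 389.4 mOsm/kg
Osmolar gap = measured − calculated = 394 − 389.4 = 4.6 mOsm/kg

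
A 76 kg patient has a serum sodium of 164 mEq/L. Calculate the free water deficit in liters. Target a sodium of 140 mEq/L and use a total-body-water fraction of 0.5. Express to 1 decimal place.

6.5 L

TBW = 0.5 · 76 = 38 L
Free water deficit = TBW · (Na/140 − 1)
= 38 · (164/140 − 1)
= 38 · 0.1714
= 6.51 L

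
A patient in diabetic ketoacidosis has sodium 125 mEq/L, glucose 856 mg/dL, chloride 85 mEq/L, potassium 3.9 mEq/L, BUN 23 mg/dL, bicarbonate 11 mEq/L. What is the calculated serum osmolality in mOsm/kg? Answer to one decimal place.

Calculated osmolality = 2·Na + glucose/18 + BUN/2.8
= 2·125 + 856/18 + 23/2.8
= 250 + 47.56 + 8.21
= 305.77 mOsm/kg

305.8 mOsm/kg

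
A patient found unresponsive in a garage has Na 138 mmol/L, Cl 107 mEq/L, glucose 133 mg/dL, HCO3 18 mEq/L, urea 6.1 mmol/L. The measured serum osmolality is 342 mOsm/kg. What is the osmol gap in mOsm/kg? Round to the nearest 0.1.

52.5 mOsm/kg

Calculated osmolality = 2·Na + glucose/18 + urea
= 2·138 + 133/18 + 6.1
= 276 + 7.39 + 6.10
= 289.49 mOsm/kg ≈ 289.5 mOsm/kg
Osmolar gap = measured − calculated = 342 − 289.5 = 52.5 mOsm/kg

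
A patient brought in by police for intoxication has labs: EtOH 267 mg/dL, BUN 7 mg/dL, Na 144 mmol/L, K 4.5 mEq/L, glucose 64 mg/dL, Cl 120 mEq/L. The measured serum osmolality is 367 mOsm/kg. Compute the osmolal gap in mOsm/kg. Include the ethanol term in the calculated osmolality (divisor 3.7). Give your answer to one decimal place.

0.8 mOsm/kg

Calculated osmolality = 2·Na + glucose/18 + BUN/2.8 + ethanol/3.7
= 2·144 + 64/18 + 7/2.8 + 267/3.7
= 288 + 3.56 + 2.50 + 72.16
= 366.22 mOsm/kg ≈ 366.2 mOsm/kg
Osmolar gap = measured − calculated = 367 − 366.2 = 0.8 mOsm/kg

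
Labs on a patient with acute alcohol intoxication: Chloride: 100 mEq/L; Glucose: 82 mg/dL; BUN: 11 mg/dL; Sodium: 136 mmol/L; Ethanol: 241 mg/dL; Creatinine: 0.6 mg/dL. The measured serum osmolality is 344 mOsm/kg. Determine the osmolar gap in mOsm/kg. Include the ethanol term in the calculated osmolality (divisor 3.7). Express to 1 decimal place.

-1.6 mOsm/kg

Calculated osmolality = 2·Na + glucose/18 + BUN/2.8 + ethanol/3.7
= 2·136 + 82/18 + 11/2.8 + 241/3.7
= 272 + 4.56 + 3.93 + 65.14
= 345.63 mOsm/kg ≈ 345.6 mOsm/kg
Osmolar gap = measured − calculated = 344 − 345.6 = -1.6 mOsm/kg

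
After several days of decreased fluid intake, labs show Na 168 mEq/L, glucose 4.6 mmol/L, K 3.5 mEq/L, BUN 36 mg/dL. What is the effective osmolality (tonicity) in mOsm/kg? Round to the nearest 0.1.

Effective osmolality excludes urea (freely permeant across cell membranes):
2·Na + glucose
= 2·168 + 4.6
= 336 + 4.6
= 340.6 mOsm/kg

340.6 mOsm/kg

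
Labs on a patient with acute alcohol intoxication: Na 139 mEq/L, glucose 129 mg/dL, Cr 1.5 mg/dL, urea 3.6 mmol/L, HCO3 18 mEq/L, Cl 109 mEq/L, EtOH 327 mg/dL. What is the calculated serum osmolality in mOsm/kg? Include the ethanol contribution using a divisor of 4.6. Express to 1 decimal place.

359.9 mOsm/kg

Calculated osmolality = 2·Na + glucose/18 + urea + ethanol/4.6
= 2·139 + 129/18 + 3.6 + 327/4.6
= 278 + 7.17 + 3.60 + 71.09
= 359.86 mOsm/kg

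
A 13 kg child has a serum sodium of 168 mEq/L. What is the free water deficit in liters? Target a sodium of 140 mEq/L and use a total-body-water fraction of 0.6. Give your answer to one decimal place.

TBW = 0.6 · 13 = 7.8 L
Free water deficit = TBW · (Na/140 − 1)
= 7.8 · (168/140 − 1)
= 7.8 · 0.2
= 1.56 L

1.6 L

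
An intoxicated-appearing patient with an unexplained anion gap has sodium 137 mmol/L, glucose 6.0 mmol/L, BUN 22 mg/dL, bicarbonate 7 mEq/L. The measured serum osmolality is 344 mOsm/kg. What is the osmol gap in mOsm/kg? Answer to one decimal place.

Calculated osmolality = 2·Na + glucose + BUN/2.8
= 2·137 + 6 + 22/2.8
= 274 + 6 + 7.86
= 287.86 mOsm/kg ≈ 287.9 mOsm/kg
Osmolar gap = measured − calculated = 344 − 287.9 = 56.1 mOsm/kg

56.1 mOsm/kg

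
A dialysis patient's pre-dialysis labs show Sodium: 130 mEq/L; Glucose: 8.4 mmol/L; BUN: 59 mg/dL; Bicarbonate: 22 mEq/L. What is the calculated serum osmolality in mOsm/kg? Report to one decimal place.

289.5 mOsm/kg

Calculated osmolality = 2·Na + glucose + BUN/2.8
= 2·130 + 8.4 + 59/2.8
= 260 + 8.40 + 21.07
= 289.47 mOsm/kg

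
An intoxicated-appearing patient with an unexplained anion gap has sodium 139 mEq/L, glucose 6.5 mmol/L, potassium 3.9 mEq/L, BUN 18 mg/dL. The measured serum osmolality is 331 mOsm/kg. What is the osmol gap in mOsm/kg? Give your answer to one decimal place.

Calculated osmolality = 2·Na + glucose + BUN/2.8
= 2·139 + 6.5 + 18/2.8
= 278 + 6.50 + 6.43
= 290.93 mOsm/kg ≈ 290.9 mOsm/kg
Osmolar gap = measured − calculated = 331 − 290.9 = 40.1 mOsm/kg

40.1 mOsm/kg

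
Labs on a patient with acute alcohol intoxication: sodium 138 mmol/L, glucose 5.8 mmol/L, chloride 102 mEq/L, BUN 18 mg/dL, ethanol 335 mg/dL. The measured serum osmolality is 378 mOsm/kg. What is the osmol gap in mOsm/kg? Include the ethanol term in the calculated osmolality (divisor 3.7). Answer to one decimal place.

-0.8 mOsm/kg

Calculated osmolality = 2·Na + glucose + BUN/2.8 + ethanol/3.7
= 2·138 + 5.8 + 18/2.8 + 335/3.7
= 276 + 5.80 + 6.43 + 90.54
= 378.77 mOsm/kg ≈ 378.8 mOsm/kg
Osmolar gap = measured − calculated = 378 − 378.8 = -0.8 mOsm/kg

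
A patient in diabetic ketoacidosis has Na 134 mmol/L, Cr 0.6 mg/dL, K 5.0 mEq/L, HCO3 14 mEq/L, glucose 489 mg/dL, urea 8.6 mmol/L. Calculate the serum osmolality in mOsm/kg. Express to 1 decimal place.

303.8 mOsm/kg

Calculated osmolality = 2·Na + glucose/18 + urea
= 2·134 + 489/18 + 8.6
= 268 + 27.17 + 8.60
= 303.77 mOsm/kg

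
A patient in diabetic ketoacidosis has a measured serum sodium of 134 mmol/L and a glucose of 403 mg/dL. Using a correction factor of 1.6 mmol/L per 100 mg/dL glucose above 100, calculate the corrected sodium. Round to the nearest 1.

139 mmol/L

Corrected Na = measured Na + 1.6 · (glucose − 100)/100
= 134 + 1.6 · (403 − 100)/100
= 134 + 4.8
= 138.8 mmol/L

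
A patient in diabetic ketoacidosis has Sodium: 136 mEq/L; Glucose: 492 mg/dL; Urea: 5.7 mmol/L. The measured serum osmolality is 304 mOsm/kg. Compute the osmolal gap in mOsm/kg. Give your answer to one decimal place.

-1.0 mOsm/kg

Calculated osmolality = 2·Na + glucose/18 + urea
= 2·136 + 492/18 + 5.7
= 272 + 27.33 + 5.70
= 305.03 mOsm/kg ≈ 305.0 mOsm/kg
Osmolar gap = measured − calculated = 304 − 305.0 = -1.0 mOsm/kg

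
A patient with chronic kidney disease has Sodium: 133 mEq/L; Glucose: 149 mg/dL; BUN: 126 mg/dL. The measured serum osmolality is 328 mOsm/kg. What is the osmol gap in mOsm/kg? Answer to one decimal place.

8.7 mOsm/kg

Calculated osmolality = 2·Na + glucose/18 + BUN/2.8
= 2·133 + 149/18 + 126/2.8
= 266 + 8.28 + 45
= 319.28 mOsm/kg ≈ 319.3 mOsm/kg
Osmolar gap = measured − calculated = 328 − 319.3 = 8.7 mOsm/kg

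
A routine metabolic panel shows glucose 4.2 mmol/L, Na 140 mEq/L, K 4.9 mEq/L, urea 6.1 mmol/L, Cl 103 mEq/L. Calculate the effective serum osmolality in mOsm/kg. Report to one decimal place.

Effective osmolality excludes urea (freely permeant across cell membranes):
2·Na + glucose
= 2·140 + 4.2
= 280 + 4.2
= 284.2 mOsm/kg

284.2 mOsm/kg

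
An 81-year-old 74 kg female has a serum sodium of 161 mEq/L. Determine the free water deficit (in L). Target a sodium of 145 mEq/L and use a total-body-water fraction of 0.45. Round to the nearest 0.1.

3.7 L

TBW = 0.45 · 74 = 33.3 L
Free water deficit = TBW · (Na/145 − 1)
= 33.3 · (161/145 − 1)
= 33.3 · 0.1103
= 3.67 L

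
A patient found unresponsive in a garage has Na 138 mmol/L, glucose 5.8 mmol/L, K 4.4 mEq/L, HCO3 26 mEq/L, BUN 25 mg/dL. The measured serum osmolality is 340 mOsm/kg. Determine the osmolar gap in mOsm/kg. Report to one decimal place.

Calculated osmolality = 2·Na + glucose + BUN/2.8
= 2·138 + 5.8 + 25/2.8
= 276 + 5.80 + 8.93
= 290.73 mOsm/kg ≈ 290.7 mOsm/kg
Osmolar gap = measured − calculated = 340 − 290.7 = 49.3 mOsm/kg

49.3 mOsm/kg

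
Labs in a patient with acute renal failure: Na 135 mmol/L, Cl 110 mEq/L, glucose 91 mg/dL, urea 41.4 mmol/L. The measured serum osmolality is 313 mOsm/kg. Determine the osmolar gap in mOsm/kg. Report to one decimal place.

-3.5 mOsm/kg

Calculated osmolality = 2·Na + glucose/18 + urea
= 2·135 + 91/18 + 41.4
= 270 + 5.06 + 41.40
= 316.46 mOsm/kg ≈ 316.5 mOsm/kg
Osmolar gap = measured − calculated = 313 − 316.5 = -3.5 mOsm/kg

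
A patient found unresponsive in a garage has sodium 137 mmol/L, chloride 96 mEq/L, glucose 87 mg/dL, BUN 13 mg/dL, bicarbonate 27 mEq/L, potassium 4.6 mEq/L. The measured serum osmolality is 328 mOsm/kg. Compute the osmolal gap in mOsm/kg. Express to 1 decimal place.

44.5 mOsm/kg

Calculated osmolality = 2·Na + glucose/18 + BUN/2.8
= 2·137 + 87/18 + 13/2.8
= 274 + 4.83 + 4.64
= 283.47 mOsm/kg ≈ 283.5 mOsm/kg
Osmolar gap = measured − calculated = 328 − 283.5 = 44.5 mOsm/kg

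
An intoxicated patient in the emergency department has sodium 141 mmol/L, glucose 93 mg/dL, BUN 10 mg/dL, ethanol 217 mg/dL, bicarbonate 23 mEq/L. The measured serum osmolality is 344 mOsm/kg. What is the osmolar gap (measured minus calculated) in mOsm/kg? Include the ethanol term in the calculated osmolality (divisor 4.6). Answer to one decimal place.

6.1 mOsm/kg

Calculated osmolality = 2·Na + glucose/18 + BUN/2.8 + ethanol/4.6
= 2·141 + 93/18 + 10/2.8 + 217/4.6
= 282 + 5.17 + 3.57 + 47.17
= 337.91 mOsm/kg ≈ 337.9 mOsm/kg
Osmolar gap = measured − calculated = 344 − 337.9 = 6.1 mOsm/kg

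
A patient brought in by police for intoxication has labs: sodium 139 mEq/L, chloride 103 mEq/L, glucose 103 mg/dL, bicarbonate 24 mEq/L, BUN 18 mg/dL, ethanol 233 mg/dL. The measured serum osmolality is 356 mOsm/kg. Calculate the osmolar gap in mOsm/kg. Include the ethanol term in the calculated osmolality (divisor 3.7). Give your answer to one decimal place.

2.9 mOsm/kg

Calculated osmolality = 2·Na + glucose/18 + BUN/2.8 + ethanol/3.7
= 2·139 + 103/18 + 18/2.8 + 233/3.7
= 278 + 5.72 + 6.43 + 62.97
= 353.12 mOsm/kg ≈ 353.1 mOsm/kg
Osmolar gap = measured − calculated = 356 − 353.1 = 2.9 mOsm/kg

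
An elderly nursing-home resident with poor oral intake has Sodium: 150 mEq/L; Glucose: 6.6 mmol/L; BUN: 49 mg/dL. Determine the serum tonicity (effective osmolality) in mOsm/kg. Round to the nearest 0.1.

Effective osmolality excludes urea (freely permeant across cell membranes):
2·Na + glucose
= 2·150 + 6.6
= 300 + 6.6
= 306.6 mOsm/kg

306.6 mOsm/kg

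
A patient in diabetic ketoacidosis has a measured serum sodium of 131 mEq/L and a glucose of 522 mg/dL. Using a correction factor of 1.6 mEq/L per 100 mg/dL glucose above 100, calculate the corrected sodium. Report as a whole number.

Corrected Na = measured Na + 1.6 · (glucose − 100)/100
= 131 + 1.6 · (522 − 100)/100
= 131 + 6.8
= 137.8 mEq/L

138 mEq/L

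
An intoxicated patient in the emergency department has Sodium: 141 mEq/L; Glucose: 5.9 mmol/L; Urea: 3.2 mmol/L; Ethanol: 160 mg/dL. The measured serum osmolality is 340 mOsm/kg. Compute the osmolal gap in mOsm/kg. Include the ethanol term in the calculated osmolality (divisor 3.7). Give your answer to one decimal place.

5.7 mOsm/kg

Calculated osmolality = 2·Na + glucose + urea + ethanol/3.7
= 2·141 + 5.9 + 3.2 + 160/3.7
= 282 + 5.90 + 3.20 + 43.24
= 334.34 mOsm/kg ≈ 334.3 mOsm/kg
Osmolar gap = measured − calculated = 340 − 334.3 = 5.7 mOsm/kg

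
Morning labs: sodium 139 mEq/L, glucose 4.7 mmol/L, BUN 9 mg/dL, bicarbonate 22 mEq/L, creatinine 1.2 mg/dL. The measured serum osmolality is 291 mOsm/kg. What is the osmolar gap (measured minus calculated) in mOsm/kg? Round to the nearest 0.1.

Calculated osmolality = 2·Na + glucose + BUN/2.8
= 2·139 + 4.7 + 9/2.8
= 278 + 4.70 + 3.21
= 285.91 mOsm/kg ≈ 285.9 mOsm/kg
Osmolar gap = measured − calculated = 291 − 285.9 = 5.1 mOsm/kg

5.1 mOsm/kg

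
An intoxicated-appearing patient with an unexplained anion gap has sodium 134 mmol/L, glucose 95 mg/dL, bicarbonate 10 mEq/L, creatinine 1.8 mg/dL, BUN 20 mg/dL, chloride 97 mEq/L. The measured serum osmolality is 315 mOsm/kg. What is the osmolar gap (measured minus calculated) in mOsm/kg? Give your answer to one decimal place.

Calculated osmolality = 2·Na + glucose/18 + BUN/2.8
= 2·134 + 95/18 + 20/2.8
= 268 + 5.28 + 7.14
= 280.42 mOsm/kg ≈ 280.4 mOsm/kg
Osmolar gap = measured − calculated = 315 − 280.4 = 34.6 mOsm/kg

34.6 mOsm/kg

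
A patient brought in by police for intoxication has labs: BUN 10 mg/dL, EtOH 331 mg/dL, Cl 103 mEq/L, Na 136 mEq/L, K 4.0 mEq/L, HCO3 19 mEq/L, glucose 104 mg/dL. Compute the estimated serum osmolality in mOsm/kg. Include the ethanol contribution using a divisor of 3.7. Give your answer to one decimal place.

370.8 mOsm/kg

Calculated osmolality = 2·Na + glucose/18 + BUN/2.8 + ethanol/3.7
= 2·136 + 104/18 + 10/2.8 + 331/3.7
= 272 + 5.78 + 3.57 + 89.46
= 370.81 mOsm/kg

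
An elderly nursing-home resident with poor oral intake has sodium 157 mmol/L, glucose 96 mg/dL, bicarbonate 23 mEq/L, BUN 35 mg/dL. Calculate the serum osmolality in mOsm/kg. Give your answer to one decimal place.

Calculated osmolality = 2·Na + glucose/18 + BUN/2.8
= 2·157 + 96/18 + 35/2.8
= 314 + 5.33 + 12.50
= 331.83 mOsm/kg

331.8 mOsm/kg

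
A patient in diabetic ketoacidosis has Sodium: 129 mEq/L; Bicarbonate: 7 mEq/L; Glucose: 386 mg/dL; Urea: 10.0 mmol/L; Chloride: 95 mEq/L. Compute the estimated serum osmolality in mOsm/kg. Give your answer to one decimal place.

289.4 mOsm/kg

Calculated osmolality = 2·Na + glucose/18 + urea
= 2·129 + 386/18 + 10
= 258 + 21.44 + 10
= 289.44 mOsm/kg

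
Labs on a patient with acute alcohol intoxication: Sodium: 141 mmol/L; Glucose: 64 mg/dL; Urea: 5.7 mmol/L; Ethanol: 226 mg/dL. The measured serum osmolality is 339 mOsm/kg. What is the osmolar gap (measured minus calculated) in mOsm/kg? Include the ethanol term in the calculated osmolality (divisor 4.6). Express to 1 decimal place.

-1.4 mOsm/kg

Calculated osmolality = 2·Na + glucose/18 + urea + ethanol/4.6
= 2·141 + 64/18 + 5.7 + 226/4.6
= 282 + 3.56 + 5.70 + 49.13
= 340.39 mOsm/kg ≈ 340.4 mOsm/kg
Osmolar gap = measured − calculated = 339 − 340.4 = -1.4 mOsm/kg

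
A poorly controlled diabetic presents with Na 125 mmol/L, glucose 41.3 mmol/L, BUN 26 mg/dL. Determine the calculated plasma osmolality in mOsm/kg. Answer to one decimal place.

Calculated osmolality = 2·Na + glucose + BUN/2.8
= 2·125 + 41.3 + 26/2.8
= 250 + 41.30 + 9.29
= 300.59 mOsm/kg

300.6 mOsm/kg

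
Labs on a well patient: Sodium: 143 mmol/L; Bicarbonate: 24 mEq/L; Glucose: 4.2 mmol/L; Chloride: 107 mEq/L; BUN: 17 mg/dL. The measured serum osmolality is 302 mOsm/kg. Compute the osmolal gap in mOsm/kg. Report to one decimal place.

Calculated osmolality = 2·Na + glucose + BUN/2.8
= 2·143 + 4.2 + 17/2.8
= 286 + 4.20 + 6.07
= 296.27 mOsm/kg ≈ 296.3 mOsm/kg
Osmolar gap = measured − calculated = 302 − 296.3 = 5.7 mOsm/kg

5.7 mOsm/kg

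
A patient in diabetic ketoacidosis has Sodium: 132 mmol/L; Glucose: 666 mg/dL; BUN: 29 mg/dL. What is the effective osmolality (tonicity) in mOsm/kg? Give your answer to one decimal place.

301.0 mOsm/kg

Effective osmolality excludes urea (freely permeant across cell membranes):
2·Na + glucose/18
= 2·132 + 666/18
= 264 + 37
= 301 mOsm/kg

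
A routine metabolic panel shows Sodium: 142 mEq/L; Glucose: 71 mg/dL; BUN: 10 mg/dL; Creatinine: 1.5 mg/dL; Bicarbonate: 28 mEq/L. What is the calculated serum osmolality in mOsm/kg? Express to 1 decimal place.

Calculated osmolality = 2·Na + glucose/18 + BUN/2.8
= 2·142 + 71/18 + 10/2.8
= 284 + 3.94 + 3.57
= 291.51 mOsm/kg

291.5 mOsm/kg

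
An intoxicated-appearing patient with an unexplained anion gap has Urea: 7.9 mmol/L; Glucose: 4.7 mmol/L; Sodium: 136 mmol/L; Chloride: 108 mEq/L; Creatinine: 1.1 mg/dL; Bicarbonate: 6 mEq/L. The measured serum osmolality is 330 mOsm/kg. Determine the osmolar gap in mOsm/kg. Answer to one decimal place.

Calculated osmolality = 2·Na + glucose + urea
= 2·136 + 4.7 + 7.9
= 272 + 4.70 + 7.90
= 284.6 mOsm/kg ≈ 284.6 mOsm/kg
Osmolar gap = measured − calculated = 330 − 284.6 = 45.4 mOsm/kg

45.4 mOsm/kg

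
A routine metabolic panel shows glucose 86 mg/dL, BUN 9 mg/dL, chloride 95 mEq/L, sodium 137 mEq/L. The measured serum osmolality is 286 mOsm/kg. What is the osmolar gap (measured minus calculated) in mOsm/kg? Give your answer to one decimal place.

Calculated osmolality = 2·Na + glucose/18 + BUN/2.8
= 2·137 + 86/18 + 9/2.8
= 274 + 4.78 + 3.21
= 281.99 mOsm/kg ≈ 282.0 mOsm/kg
Osmolar gap = measured − calculated = 286 − 282.0 = 4.0 mOsm/kg

4.0 mOsm/kg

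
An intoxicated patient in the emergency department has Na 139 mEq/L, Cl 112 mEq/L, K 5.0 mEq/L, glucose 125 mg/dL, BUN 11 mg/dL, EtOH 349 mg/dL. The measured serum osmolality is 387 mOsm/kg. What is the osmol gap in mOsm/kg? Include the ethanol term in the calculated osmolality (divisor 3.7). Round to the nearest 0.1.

Calculated osmolality = 2·Na + glucose/18 + BUN/2.8 + ethanol/3.7
= 2·139 + 125/18 + 11/2.8 + 349/3.7
= 278 + 6.94 + 3.93 + 94.32
= 383.19 mOsm/kg ≈ 383.2 mOsm/kg
Osmolar gap = measured − calculated = 387 − 383.2 = 3.8 mOsm/kg

3.8 mOsm/kg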